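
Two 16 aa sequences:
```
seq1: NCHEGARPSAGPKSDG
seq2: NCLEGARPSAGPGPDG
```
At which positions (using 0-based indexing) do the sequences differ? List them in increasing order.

Scanning 0-based: 2: H/L; 12: K/G; 13: S/P.

2, 12, 13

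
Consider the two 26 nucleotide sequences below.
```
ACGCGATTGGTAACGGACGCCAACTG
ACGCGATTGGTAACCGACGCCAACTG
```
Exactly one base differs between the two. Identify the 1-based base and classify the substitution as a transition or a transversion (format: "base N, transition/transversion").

base 15, transversion

The sequences differ only at base 15: G→C (purine→pyrimidine), a transversion.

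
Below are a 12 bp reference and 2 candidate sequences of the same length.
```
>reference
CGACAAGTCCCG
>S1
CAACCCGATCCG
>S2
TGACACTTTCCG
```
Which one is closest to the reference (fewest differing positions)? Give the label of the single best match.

Hamming distances to reference — S1: 5; S2: 4.
Smallest is S2 with 4 mismatches.

S2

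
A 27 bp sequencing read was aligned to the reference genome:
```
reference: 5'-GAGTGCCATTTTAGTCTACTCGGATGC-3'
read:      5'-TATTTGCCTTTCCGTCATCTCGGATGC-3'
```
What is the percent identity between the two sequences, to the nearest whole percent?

9 positions differ (1, 3, 5, 6, 8, 12, 13, 17, 18), so 18 of 27 match: 18/27 = 66.67%.

67%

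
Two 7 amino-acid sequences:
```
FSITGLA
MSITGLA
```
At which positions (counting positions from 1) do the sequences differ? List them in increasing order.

Differences at position 1 (F→M).

1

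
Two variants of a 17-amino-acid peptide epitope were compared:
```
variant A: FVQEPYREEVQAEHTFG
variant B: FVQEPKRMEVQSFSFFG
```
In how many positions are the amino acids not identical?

6

Mismatches (1-based): position 6: Y→K; position 8: E→M; position 12: A→S; position 13: E→F; position 14: H→S; position 15: T→F.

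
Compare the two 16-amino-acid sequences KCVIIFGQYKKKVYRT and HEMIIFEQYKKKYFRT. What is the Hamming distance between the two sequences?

6

Mismatches (1-based): position 1: K→H; position 2: C→E; position 3: V→M; position 7: G→E; position 13: V→Y; position 14: Y→F.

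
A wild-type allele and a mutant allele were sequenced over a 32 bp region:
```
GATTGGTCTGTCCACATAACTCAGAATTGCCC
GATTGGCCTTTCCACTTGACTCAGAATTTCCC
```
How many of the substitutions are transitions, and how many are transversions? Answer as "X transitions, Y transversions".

Transitions (purine↔purine or pyrimidine↔pyrimidine): 7 T→C, 18 A→G.
Transversions (purine↔pyrimidine): 10 G→T, 16 A→T, 29 G→T.

2 transitions, 3 transversions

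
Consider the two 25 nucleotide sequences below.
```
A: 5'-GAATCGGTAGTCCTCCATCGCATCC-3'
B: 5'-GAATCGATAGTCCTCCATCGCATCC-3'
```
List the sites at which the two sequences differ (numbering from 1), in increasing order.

7

Scanning 1-based: 7: G/A.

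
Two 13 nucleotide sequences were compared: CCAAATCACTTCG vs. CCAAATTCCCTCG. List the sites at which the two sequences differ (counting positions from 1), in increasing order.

Differences at site 7 (C→T), site 8 (A→C), site 10 (T→C).

7, 8, 10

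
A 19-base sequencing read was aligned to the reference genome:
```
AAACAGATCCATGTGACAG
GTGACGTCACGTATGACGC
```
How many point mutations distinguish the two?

The sequences differ at positions 1, 2, 3, 4, 5, 7, 8, 9, 11, 13, 18, 19 (1-based) — 12 in total.

12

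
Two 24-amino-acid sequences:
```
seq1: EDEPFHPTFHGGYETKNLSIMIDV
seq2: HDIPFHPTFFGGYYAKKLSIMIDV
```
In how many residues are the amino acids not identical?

The sequences differ at residues 1, 3, 10, 14, 15, 17 (1-based) — 6 in total.

6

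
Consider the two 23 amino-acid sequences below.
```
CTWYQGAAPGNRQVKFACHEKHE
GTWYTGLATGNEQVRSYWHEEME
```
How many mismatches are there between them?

Comparing position by position, 11 residues differ: 1 (C/G), 5 (Q/T), 7 (A/L), 9 (P/T), 12 (R/E), 15 (K/R), 16 (F/S), 17 (A/Y), 18 (C/W), 21 (K/E), 22 (H/M).

11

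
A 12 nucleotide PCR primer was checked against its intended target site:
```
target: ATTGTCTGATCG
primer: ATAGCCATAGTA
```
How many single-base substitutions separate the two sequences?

The sequences differ at sites 3, 5, 7, 8, 10, 11, 12 (1-based) — 7 in total.

7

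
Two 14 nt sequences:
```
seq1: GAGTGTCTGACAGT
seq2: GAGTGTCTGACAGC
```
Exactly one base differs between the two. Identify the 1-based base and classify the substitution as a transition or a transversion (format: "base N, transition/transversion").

base 14, transition

Base 14 changes T→C. T is a pyrimidine and C is a pyrimidine, so this is a transition.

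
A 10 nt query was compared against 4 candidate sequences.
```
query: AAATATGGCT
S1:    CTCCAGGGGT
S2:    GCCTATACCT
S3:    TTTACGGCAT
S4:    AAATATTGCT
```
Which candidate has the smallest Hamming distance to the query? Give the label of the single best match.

S4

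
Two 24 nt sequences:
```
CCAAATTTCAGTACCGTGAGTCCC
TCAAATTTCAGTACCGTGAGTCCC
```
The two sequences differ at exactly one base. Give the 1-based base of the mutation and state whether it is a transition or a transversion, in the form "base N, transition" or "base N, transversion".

base 1, transition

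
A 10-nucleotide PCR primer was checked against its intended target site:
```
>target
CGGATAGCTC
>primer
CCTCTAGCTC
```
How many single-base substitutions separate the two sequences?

3

The sequences differ at sites 2, 3, 4 (1-based) — 3 in total.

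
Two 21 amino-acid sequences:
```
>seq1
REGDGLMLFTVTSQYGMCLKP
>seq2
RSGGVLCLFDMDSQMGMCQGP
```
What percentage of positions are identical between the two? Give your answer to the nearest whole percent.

52%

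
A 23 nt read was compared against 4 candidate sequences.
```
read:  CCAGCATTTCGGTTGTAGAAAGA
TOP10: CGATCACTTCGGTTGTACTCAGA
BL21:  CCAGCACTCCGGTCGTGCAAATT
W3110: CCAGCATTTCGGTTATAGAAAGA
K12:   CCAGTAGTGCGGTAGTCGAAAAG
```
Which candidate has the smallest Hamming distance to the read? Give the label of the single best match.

TOP10 differs at 6 positions; BL21 differs at 7 positions; W3110 differs at 1 position; K12 differs at 7 positions. The closest is W3110.

W3110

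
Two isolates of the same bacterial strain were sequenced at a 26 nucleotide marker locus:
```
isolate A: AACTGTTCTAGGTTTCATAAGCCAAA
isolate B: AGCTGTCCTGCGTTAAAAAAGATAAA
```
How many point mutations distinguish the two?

9

The sequences differ at sites 2, 7, 10, 11, 15, 16, 18, 22, 23 (1-based) — 9 in total.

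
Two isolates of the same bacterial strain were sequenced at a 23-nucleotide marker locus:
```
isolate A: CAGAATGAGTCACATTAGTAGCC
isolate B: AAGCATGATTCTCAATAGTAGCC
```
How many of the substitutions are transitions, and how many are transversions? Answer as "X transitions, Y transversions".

0 transitions, 5 transversions

Mismatches (1-based):
base 1: C→A (pyrimidine→purine, transversion)
base 4: A→C (purine→pyrimidine, transversion)
base 9: G→T (purine→pyrimidine, transversion)
base 12: A→T (purine→pyrimidine, transversion)
base 15: T→A (pyrimidine→purine, transversion)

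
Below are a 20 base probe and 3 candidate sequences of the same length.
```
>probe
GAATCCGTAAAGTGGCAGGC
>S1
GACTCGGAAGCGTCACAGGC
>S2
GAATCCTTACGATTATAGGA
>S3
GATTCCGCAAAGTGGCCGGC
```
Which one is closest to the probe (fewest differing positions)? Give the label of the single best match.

S3

S1 differs at 7 positions; S2 differs at 8 positions; S3 differs at 3 positions. The closest is S3.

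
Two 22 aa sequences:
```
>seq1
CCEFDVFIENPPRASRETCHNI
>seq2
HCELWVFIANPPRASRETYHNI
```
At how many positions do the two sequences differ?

The sequences differ at positions 1, 4, 5, 9, 19 (1-based) — 5 in total.

5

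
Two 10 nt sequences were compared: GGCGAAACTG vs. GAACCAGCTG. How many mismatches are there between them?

5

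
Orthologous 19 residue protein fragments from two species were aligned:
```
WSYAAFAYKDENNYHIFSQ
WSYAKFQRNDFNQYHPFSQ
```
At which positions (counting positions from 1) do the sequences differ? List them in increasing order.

Differences at position 5 (A→K), position 7 (A→Q), position 8 (Y→R), position 9 (K→N), position 11 (E→F), position 13 (N→Q), position 16 (I→P).

5, 7, 8, 9, 11, 13, 16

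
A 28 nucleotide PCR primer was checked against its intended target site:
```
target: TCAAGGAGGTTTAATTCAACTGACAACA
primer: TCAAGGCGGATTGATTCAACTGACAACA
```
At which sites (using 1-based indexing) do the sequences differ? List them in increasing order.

Scanning 1-based: 7: A/C; 10: T/A; 13: A/G.

7, 10, 13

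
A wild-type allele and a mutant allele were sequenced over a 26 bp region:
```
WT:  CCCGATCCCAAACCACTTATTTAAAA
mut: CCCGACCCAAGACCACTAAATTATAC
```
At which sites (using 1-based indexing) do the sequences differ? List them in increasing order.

Differences at site 6 (T→C), site 9 (C→A), site 11 (A→G), site 18 (T→A), site 20 (T→A), site 24 (A→T), site 26 (A→C).

6, 9, 11, 18, 20, 24, 26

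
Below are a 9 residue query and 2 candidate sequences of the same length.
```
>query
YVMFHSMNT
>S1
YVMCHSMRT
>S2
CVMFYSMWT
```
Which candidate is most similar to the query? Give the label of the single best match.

S1

S1 differs at 2 positions; S2 differs at 3 positions. The closest is S1.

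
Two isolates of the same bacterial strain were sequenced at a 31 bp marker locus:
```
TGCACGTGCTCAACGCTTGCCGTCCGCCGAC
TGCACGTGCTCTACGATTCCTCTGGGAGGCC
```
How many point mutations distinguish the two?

10

Comparing position by position, 10 bases differ: 12 (A/T), 16 (C/A), 19 (G/C), 21 (C/T), 22 (G/C), 24 (C/G), 25 (C/G), 27 (C/A), 28 (C/G), 30 (A/C).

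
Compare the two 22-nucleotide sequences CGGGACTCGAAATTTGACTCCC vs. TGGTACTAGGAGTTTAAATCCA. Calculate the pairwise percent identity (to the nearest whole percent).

64%

8 positions differ (1, 4, 8, 10, 12, 16, 18, 22), so 14 of 22 match: 14/22 = 63.64%.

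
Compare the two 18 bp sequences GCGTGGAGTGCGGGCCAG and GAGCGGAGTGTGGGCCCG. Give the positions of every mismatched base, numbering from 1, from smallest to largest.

2, 4, 11, 17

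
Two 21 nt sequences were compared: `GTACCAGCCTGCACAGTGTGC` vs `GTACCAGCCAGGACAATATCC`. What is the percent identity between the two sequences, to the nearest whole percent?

Mismatches at positions 10, 12, 16, 18, 20 (1-based): 5 of 21.
Identical positions: 16/21 = 76.19% → 76%.

76%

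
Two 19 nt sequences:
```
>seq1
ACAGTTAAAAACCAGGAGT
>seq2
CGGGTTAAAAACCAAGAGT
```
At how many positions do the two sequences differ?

4

Mismatches (1-based): position 1: A→C; position 2: C→G; position 3: A→G; position 15: G→A.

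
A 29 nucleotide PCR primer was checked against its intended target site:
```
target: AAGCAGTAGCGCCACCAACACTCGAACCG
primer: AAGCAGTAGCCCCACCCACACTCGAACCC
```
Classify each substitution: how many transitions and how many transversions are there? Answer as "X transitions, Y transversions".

Mismatches (1-based):
base 11: G→C (purine→pyrimidine, transversion)
base 17: A→C (purine→pyrimidine, transversion)
base 29: G→C (purine→pyrimidine, transversion)

0 transitions, 3 transversions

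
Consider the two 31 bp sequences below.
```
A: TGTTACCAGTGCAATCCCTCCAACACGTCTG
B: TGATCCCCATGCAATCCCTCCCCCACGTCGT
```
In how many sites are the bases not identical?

8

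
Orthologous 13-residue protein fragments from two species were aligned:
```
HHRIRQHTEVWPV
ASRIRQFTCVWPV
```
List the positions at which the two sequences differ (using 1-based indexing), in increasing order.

1, 2, 7, 9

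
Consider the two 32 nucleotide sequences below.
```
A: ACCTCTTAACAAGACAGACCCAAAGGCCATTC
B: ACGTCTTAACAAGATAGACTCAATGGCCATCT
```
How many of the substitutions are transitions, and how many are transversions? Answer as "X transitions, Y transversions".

Mismatches (1-based):
site 3: C→G (pyrimidine→purine, transversion)
site 15: C→T (pyrimidine→pyrimidine, transition)
site 20: C→T (pyrimidine→pyrimidine, transition)
site 24: A→T (purine→pyrimidine, transversion)
site 31: T→C (pyrimidine→pyrimidine, transition)
site 32: C→T (pyrimidine→pyrimidine, transition)

4 transitions, 2 transversions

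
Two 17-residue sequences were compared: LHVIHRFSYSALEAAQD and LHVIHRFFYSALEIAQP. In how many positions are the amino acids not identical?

3

Mismatches (1-based): position 8: S→F; position 14: A→I; position 17: D→P.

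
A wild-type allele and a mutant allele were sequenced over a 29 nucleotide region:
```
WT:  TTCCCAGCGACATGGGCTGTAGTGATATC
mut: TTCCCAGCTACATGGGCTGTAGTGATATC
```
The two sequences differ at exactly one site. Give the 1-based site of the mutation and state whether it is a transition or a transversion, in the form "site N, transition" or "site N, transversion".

site 9, transversion

The sequences differ only at site 9: G→T (purine→pyrimidine), a transversion.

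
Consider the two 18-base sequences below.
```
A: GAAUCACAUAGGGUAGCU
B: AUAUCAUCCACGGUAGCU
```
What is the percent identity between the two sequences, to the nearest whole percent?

67%

Mismatches at positions 1, 2, 7, 8, 9, 11 (1-based): 6 of 18.
Identical positions: 12/18 = 66.67% → 67%.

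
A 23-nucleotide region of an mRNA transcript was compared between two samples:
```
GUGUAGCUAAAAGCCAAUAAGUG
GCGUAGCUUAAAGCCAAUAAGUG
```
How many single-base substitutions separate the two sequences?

Mismatches (1-based): position 2: U→C; position 9: A→U.

2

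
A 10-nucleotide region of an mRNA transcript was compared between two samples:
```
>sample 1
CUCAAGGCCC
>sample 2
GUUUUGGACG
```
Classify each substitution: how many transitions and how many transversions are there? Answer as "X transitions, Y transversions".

1 transition, 5 transversions

Mismatches (1-based):
site 1: C→G (pyrimidine→purine, transversion)
site 3: C→U (pyrimidine→pyrimidine, transition)
site 4: A→U (purine→pyrimidine, transversion)
site 5: A→U (purine→pyrimidine, transversion)
site 8: C→A (pyrimidine→purine, transversion)
site 10: C→G (pyrimidine→purine, transversion)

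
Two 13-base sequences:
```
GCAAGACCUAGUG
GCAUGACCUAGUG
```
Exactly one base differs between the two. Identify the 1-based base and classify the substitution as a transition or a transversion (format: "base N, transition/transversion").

base 4, transversion

The sequences differ only at base 4: A→U (purine→pyrimidine), a transversion.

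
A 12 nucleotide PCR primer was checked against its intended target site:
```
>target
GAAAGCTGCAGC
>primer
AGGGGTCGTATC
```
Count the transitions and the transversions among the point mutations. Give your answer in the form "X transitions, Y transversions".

Mismatches (1-based):
position 1: G→A (purine→purine, transition)
position 2: A→G (purine→purine, transition)
position 3: A→G (purine→purine, transition)
position 4: A→G (purine→purine, transition)
position 6: C→T (pyrimidine→pyrimidine, transition)
position 7: T→C (pyrimidine→pyrimidine, transition)
position 9: C→T (pyrimidine→pyrimidine, transition)
position 11: G→T (purine→pyrimidine, transversion)

7 transitions, 1 transversion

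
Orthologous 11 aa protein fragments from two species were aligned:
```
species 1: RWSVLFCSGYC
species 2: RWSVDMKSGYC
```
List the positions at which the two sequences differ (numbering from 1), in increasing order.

Scanning 1-based: 5: L/D; 6: F/M; 7: C/K.

5, 6, 7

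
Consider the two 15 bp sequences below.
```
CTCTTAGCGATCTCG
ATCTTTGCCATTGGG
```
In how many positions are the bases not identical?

The sequences differ at positions 1, 6, 9, 12, 13, 14 (1-based) — 6 in total.

6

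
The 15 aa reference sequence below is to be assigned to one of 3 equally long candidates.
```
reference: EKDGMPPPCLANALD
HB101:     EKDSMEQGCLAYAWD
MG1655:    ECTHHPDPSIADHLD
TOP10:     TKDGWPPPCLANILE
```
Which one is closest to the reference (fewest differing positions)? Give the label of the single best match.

TOP10

Hamming distances to reference — HB101: 6; MG1655: 9; TOP10: 4.
Smallest is TOP10 with 4 mismatches.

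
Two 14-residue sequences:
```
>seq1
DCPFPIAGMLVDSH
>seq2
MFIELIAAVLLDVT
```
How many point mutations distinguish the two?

Comparing position by position, 10 residues differ: 1 (D/M), 2 (C/F), 3 (P/I), 4 (F/E), 5 (P/L), 8 (G/A), 9 (M/V), 11 (V/L), 13 (S/V), 14 (H/T).

10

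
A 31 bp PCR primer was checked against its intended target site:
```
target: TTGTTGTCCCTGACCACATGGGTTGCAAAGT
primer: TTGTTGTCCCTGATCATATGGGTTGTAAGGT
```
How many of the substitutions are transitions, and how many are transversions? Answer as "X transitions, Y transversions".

4 transitions, 0 transversions

Mismatches (1-based):
base 14: C→T (pyrimidine→pyrimidine, transition)
base 17: C→T (pyrimidine→pyrimidine, transition)
base 26: C→T (pyrimidine→pyrimidine, transition)
base 29: A→G (purine→purine, transition)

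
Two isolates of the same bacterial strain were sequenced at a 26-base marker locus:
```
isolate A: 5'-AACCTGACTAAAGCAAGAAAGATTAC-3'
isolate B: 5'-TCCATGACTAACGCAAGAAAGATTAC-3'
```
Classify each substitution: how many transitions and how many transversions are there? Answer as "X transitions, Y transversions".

0 transitions, 4 transversions

Transitions (purine↔purine or pyrimidine↔pyrimidine): none.
Transversions (purine↔pyrimidine): 1 A→T, 2 A→C, 4 C→A, 12 A→C.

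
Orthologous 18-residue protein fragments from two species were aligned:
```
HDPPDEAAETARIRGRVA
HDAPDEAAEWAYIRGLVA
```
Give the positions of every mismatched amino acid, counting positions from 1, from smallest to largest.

Differences at position 3 (P→A), position 10 (T→W), position 12 (R→Y), position 16 (R→L).

3, 10, 12, 16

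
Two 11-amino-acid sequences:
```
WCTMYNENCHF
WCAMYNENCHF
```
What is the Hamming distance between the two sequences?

The sequences differ at positions 3 (1-based) — 1 in total.

1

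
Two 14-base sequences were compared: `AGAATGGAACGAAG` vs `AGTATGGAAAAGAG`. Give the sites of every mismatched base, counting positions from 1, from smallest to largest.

3, 10, 11, 12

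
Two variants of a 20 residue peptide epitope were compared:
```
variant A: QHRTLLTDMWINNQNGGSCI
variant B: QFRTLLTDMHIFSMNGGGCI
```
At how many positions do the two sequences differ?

Comparing position by position, 6 positions differ: 2 (H/F), 10 (W/H), 12 (N/F), 13 (N/S), 14 (Q/M), 18 (S/G).

6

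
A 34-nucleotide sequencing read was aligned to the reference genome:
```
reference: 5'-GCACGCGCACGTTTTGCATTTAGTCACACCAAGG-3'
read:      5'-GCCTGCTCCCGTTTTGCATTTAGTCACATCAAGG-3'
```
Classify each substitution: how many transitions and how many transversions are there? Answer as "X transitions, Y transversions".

2 transitions, 3 transversions

Mismatches (1-based):
position 3: A→C (purine→pyrimidine, transversion)
position 4: C→T (pyrimidine→pyrimidine, transition)
position 7: G→T (purine→pyrimidine, transversion)
position 9: A→C (purine→pyrimidine, transversion)
position 29: C→T (pyrimidine→pyrimidine, transition)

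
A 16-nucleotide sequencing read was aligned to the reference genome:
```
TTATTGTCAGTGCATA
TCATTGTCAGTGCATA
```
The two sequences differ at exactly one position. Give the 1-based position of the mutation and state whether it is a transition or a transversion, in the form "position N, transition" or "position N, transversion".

Position 2 changes T→C. T is a pyrimidine and C is a pyrimidine, so this is a transition.

position 2, transition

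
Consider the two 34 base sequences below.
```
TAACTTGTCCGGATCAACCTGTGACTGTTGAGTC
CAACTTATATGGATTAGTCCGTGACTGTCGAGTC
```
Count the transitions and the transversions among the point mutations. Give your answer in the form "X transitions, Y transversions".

8 transitions, 1 transversion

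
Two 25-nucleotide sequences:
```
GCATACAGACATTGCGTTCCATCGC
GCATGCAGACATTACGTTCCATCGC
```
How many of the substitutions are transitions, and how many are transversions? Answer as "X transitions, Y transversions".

2 transitions, 0 transversions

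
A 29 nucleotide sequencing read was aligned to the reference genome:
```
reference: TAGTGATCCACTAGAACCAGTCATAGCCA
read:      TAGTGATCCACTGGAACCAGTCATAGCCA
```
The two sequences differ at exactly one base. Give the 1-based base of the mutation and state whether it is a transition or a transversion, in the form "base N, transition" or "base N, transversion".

base 13, transition

Base 13 changes A→G. A is a purine and G is a purine, so this is a transition.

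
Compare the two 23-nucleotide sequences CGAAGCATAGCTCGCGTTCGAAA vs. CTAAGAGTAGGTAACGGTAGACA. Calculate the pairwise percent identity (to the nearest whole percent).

61%

Mismatches at positions 2, 6, 7, 11, 13, 14, 17, 19, 22 (1-based): 9 of 23.
Identical positions: 14/23 = 60.87% → 61%.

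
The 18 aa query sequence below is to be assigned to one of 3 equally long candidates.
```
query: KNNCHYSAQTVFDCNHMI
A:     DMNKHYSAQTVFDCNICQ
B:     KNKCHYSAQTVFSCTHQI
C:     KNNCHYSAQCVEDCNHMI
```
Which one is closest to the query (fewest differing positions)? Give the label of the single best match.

A differs at 6 positions; B differs at 4 positions; C differs at 2 positions. The closest is C.

C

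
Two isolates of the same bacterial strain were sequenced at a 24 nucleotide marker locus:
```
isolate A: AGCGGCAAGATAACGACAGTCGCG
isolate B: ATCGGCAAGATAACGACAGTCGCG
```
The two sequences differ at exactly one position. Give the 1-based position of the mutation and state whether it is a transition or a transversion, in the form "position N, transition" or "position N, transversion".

The sequences differ only at position 2: G→T (purine→pyrimidine), a transversion.

position 2, transversion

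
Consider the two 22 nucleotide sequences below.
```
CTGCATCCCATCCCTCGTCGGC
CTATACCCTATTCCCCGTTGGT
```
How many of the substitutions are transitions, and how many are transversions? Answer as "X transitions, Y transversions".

8 transitions, 0 transversions

Transitions (purine↔purine or pyrimidine↔pyrimidine): 3 G→A, 4 C→T, 6 T→C, 9 C→T, 12 C→T, 15 T→C, 19 C→T, 22 C→T.
Transversions (purine↔pyrimidine): none.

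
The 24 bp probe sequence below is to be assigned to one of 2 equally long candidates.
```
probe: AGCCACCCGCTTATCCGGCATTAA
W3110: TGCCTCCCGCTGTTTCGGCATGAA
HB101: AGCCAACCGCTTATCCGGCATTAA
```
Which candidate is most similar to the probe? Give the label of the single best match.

HB101

Hamming distances to probe — W3110: 6; HB101: 1.
Smallest is HB101 with 1 mismatch.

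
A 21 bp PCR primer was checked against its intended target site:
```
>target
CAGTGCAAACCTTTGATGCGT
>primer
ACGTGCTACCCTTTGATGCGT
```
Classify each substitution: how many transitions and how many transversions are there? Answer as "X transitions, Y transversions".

Transitions (purine↔purine or pyrimidine↔pyrimidine): none.
Transversions (purine↔pyrimidine): 1 C→A, 2 A→C, 7 A→T, 9 A→C.

0 transitions, 4 transversions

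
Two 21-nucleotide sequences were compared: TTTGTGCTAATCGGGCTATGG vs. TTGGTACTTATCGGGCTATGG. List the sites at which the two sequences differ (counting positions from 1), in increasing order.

3, 6, 9

Scanning 1-based: 3: T/G; 6: G/A; 9: A/T.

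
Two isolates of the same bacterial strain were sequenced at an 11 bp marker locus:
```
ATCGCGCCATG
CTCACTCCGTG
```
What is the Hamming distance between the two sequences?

4

Mismatches (1-based): position 1: A→C; position 4: G→A; position 6: G→T; position 9: A→G.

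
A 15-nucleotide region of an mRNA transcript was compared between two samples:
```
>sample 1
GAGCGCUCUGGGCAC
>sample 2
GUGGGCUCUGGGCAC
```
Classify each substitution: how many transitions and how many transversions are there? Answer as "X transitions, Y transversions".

Mismatches (1-based):
site 2: A→U (purine→pyrimidine, transversion)
site 4: C→G (pyrimidine→purine, transversion)

0 transitions, 2 transversions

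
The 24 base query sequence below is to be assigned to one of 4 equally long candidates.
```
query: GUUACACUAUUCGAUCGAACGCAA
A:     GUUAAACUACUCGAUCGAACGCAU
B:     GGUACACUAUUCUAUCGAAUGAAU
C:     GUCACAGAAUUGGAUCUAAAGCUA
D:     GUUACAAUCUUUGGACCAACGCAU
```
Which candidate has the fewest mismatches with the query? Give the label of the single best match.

Hamming distances to query — A: 3; B: 5; C: 7; D: 7.
Smallest is A with 3 mismatches.

A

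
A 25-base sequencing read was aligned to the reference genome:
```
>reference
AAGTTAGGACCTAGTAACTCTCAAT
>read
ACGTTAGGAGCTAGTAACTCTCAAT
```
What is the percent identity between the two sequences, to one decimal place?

Mismatches at positions 2, 10 (1-based): 2 of 25.
Identical positions: 23/25 = 92% → 92.0%.

92.0%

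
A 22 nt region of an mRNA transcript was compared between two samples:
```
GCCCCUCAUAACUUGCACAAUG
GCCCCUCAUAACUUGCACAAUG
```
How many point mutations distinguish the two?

0

No positions differ; the sequences are identical.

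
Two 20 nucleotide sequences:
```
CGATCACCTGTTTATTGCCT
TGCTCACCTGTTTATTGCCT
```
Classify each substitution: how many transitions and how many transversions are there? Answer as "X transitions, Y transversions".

1 transition, 1 transversion

Transitions (purine↔purine or pyrimidine↔pyrimidine): 1 C→T.
Transversions (purine↔pyrimidine): 3 A→C.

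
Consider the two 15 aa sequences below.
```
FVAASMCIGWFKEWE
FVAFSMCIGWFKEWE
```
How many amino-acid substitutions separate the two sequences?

1

Comparing position by position, 1 position differs: 4 (A/F).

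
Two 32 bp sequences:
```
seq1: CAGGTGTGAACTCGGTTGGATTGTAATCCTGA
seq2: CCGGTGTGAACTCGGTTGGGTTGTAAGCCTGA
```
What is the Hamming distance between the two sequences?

Mismatches (1-based): base 2: A→C; base 20: A→G; base 27: T→G.

3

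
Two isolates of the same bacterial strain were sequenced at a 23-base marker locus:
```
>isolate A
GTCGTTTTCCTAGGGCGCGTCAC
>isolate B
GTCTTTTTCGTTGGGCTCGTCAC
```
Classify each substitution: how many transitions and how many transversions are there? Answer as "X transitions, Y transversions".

0 transitions, 4 transversions

Mismatches (1-based):
site 4: G→T (purine→pyrimidine, transversion)
site 10: C→G (pyrimidine→purine, transversion)
site 12: A→T (purine→pyrimidine, transversion)
site 17: G→T (purine→pyrimidine, transversion)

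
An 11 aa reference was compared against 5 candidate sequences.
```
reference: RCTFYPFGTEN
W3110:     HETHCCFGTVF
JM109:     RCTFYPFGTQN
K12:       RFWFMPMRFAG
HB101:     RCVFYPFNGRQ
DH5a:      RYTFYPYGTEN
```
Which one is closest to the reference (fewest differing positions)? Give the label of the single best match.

JM109

W3110 differs at 7 positions; JM109 differs at 1 position; K12 differs at 8 positions; HB101 differs at 5 positions; DH5a differs at 2 positions. The closest is JM109.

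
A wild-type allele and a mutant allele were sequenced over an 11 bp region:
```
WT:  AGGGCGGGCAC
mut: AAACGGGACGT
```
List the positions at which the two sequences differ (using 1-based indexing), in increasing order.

Differences at position 2 (G→A), position 3 (G→A), position 4 (G→C), position 5 (C→G), position 8 (G→A), position 10 (A→G), position 11 (C→T).

2, 3, 4, 5, 8, 10, 11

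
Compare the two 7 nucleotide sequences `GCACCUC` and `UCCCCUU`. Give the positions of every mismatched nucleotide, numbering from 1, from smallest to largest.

1, 3, 7

Differences at position 1 (G→U), position 3 (A→C), position 7 (C→U).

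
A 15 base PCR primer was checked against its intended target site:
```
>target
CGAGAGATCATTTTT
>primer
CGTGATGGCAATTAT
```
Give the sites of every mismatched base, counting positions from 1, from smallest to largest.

3, 6, 7, 8, 11, 14

Scanning 1-based: 3: A/T; 6: G/T; 7: A/G; 8: T/G; 11: T/A; 14: T/A.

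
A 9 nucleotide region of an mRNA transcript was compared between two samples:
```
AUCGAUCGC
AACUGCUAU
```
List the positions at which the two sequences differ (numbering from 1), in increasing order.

Differences at position 2 (U→A), position 4 (G→U), position 5 (A→G), position 6 (U→C), position 7 (C→U), position 8 (G→A), position 9 (C→U).

2, 4, 5, 6, 7, 8, 9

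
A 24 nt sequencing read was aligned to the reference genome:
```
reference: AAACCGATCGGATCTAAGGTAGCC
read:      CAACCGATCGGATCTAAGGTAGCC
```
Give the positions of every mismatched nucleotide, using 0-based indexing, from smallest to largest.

Scanning 0-based: 0: A/C.

0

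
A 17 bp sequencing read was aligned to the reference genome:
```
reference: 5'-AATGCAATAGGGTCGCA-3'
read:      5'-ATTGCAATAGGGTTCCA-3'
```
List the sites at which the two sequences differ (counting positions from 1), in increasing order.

Differences at site 2 (A→T), site 14 (C→T), site 15 (G→C).

2, 14, 15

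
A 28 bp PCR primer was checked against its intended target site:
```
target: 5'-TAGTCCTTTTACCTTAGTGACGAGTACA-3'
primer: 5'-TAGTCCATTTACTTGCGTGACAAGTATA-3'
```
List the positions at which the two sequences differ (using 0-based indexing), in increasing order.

Differences at position 6 (T→A), position 12 (C→T), position 14 (T→G), position 15 (A→C), position 21 (G→A), position 26 (C→T).

6, 12, 14, 15, 21, 26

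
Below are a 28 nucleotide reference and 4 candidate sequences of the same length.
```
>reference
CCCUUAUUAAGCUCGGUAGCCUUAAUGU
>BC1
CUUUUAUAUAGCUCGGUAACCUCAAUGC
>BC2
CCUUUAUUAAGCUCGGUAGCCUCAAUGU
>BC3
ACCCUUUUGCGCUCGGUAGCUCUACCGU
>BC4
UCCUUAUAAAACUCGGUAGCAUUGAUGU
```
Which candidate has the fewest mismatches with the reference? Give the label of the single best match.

BC2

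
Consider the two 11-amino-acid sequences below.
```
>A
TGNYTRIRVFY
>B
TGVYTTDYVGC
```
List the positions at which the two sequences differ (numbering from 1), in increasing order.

3, 6, 7, 8, 10, 11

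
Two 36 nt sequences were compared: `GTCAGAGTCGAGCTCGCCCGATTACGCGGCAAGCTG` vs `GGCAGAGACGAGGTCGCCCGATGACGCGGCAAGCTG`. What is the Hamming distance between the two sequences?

The sequences differ at positions 2, 8, 13, 23 (1-based) — 4 in total.

4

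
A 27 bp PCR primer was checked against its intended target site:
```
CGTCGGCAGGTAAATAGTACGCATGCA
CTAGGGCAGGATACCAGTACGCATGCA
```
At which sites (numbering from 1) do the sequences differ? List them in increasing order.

2, 3, 4, 11, 12, 14, 15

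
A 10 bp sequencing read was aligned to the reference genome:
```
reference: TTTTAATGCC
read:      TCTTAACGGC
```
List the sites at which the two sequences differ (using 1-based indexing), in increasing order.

2, 7, 9

Differences at site 2 (T→C), site 7 (T→C), site 9 (C→G).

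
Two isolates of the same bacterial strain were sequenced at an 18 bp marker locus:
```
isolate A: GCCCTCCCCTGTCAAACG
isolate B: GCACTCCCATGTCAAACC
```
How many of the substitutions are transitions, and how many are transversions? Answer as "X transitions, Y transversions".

Mismatches (1-based):
position 3: C→A (pyrimidine→purine, transversion)
position 9: C→A (pyrimidine→purine, transversion)
position 18: G→C (purine→pyrimidine, transversion)

0 transitions, 3 transversions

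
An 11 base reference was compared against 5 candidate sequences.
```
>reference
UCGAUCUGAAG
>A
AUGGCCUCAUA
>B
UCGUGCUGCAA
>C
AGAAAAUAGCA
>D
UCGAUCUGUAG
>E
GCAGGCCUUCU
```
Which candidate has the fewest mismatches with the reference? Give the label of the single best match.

Hamming distances to reference — A: 7; B: 4; C: 9; D: 1; E: 9.
Smallest is D with 1 mismatch.

D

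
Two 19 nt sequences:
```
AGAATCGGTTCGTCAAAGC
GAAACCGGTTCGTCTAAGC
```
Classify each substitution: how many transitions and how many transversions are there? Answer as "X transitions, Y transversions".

3 transitions, 1 transversion

Mismatches (1-based):
base 1: A→G (purine→purine, transition)
base 2: G→A (purine→purine, transition)
base 5: T→C (pyrimidine→pyrimidine, transition)
base 15: A→T (purine→pyrimidine, transversion)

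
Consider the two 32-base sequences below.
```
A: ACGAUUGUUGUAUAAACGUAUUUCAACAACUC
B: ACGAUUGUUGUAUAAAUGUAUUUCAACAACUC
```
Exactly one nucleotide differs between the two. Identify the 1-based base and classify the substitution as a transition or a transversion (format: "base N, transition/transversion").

Base 17 changes C→U. C is a pyrimidine and U is a pyrimidine, so this is a transition.

base 17, transition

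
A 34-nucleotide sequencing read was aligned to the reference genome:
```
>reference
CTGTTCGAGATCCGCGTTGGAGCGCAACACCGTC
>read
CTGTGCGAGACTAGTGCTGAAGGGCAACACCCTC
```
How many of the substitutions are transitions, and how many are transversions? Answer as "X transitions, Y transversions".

5 transitions, 4 transversions

Transitions (purine↔purine or pyrimidine↔pyrimidine): 11 T→C, 12 C→T, 15 C→T, 17 T→C, 20 G→A.
Transversions (purine↔pyrimidine): 5 T→G, 13 C→A, 23 C→G, 32 G→C.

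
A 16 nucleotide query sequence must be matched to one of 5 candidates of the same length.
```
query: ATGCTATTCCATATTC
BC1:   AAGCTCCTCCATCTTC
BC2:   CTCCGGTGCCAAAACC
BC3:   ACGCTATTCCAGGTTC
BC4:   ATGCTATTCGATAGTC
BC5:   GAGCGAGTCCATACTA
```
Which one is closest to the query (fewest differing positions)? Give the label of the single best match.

BC1 differs at 4 positions; BC2 differs at 8 positions; BC3 differs at 3 positions; BC4 differs at 2 positions; BC5 differs at 6 positions. The closest is BC4.

BC4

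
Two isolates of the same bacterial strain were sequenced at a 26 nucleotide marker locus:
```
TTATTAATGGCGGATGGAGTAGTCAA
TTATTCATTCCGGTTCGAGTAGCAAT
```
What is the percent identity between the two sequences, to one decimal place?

8 positions differ (6, 9, 10, 14, 16, 23, 24, 26), so 18 of 26 match: 18/26 = 69.23%.

69.2%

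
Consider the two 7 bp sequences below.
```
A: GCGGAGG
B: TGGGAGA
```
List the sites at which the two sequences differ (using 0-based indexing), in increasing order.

Differences at site 0 (G→T), site 1 (C→G), site 6 (G→A).

0, 1, 6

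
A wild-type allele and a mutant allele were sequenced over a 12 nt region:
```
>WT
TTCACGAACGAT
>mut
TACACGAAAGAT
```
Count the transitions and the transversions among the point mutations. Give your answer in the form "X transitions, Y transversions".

0 transitions, 2 transversions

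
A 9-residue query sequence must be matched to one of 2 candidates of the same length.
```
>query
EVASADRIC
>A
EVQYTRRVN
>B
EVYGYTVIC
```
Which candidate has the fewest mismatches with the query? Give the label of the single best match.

Hamming distances to query — A: 6; B: 5.
Smallest is B with 5 mismatches.

B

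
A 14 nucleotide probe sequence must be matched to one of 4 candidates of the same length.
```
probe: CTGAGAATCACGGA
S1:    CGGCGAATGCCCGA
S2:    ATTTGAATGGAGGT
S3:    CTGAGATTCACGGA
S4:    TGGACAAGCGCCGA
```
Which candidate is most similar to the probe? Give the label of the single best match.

Hamming distances to probe — S1: 5; S2: 7; S3: 1; S4: 6.
Smallest is S3 with 1 mismatch.

S3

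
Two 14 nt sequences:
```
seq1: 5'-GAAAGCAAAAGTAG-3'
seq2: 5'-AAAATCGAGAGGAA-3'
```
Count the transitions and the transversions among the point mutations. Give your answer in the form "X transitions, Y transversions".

4 transitions, 2 transversions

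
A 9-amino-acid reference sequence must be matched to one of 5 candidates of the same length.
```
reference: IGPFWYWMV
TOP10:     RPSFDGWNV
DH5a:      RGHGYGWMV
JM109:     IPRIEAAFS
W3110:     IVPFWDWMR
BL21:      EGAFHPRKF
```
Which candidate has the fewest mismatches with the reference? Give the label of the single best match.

W3110

TOP10 differs at 6 positions; DH5a differs at 5 positions; JM109 differs at 8 positions; W3110 differs at 3 positions; BL21 differs at 7 positions. The closest is W3110.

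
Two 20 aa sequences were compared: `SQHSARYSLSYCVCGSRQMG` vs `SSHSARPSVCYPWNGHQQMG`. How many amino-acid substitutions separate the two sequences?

9

Comparing position by position, 9 residues differ: 2 (Q/S), 7 (Y/P), 9 (L/V), 10 (S/C), 12 (C/P), 13 (V/W), 14 (C/N), 16 (S/H), 17 (R/Q).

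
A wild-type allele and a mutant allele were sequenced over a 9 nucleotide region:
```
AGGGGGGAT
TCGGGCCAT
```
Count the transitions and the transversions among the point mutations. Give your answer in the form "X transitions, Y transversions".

Mismatches (1-based):
base 1: A→T (purine→pyrimidine, transversion)
base 2: G→C (purine→pyrimidine, transversion)
base 6: G→C (purine→pyrimidine, transversion)
base 7: G→C (purine→pyrimidine, transversion)

0 transitions, 4 transversions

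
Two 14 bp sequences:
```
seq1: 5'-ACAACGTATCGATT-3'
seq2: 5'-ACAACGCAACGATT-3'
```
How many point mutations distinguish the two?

2

The sequences differ at positions 7, 9 (1-based) — 2 in total.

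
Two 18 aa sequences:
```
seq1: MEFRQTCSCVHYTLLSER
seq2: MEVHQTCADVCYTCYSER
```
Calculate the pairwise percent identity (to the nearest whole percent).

61%

7 positions differ (3, 4, 8, 9, 11, 14, 15), so 11 of 18 match: 11/18 = 61.11%.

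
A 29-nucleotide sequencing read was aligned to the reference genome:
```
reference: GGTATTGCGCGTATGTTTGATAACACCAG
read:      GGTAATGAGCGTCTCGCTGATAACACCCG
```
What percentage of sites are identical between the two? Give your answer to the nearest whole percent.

76%

7 positions differ (5, 8, 13, 15, 16, 17, 28), so 22 of 29 match: 22/29 = 75.86%.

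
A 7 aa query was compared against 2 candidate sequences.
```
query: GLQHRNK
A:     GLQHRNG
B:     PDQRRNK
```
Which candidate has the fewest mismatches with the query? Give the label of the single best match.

A

A differs at 1 position; B differs at 3 positions. The closest is A.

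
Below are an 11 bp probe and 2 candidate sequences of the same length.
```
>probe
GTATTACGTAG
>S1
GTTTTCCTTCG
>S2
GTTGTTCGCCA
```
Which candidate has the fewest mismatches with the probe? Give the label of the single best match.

S1 differs at 4 positions; S2 differs at 6 positions. The closest is S1.

S1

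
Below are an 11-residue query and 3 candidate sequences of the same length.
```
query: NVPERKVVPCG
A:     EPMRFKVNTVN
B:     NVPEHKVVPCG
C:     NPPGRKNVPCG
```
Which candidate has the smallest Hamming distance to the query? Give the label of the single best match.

Hamming distances to query — A: 9; B: 1; C: 3.
Smallest is B with 1 mismatch.

B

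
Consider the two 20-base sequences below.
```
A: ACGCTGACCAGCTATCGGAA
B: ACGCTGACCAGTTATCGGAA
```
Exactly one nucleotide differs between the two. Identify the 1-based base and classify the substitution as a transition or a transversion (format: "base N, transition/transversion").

base 12, transition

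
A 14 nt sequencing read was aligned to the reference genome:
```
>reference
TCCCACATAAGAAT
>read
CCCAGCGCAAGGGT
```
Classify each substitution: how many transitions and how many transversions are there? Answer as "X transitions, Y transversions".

6 transitions, 1 transversion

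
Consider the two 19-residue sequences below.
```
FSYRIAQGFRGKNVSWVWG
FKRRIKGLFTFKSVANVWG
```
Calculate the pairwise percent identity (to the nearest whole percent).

10 positions differ (2, 3, 6, 7, 8, 10, 11, 13, 15, 16), so 9 of 19 match: 9/19 = 47.37%.

47%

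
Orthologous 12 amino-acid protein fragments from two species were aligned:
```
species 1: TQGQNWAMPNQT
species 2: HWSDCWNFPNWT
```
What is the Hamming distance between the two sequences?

8

The sequences differ at residues 1, 2, 3, 4, 5, 7, 8, 11 (1-based) — 8 in total.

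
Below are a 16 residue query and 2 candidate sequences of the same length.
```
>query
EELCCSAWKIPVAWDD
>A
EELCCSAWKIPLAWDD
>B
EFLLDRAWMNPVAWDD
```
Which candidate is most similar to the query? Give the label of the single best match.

A differs at 1 residue; B differs at 6 residues. The closest is A.

A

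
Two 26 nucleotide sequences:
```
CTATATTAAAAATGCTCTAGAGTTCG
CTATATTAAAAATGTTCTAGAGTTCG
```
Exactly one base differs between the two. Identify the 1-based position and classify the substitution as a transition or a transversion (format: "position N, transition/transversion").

position 15, transition

The sequences differ only at position 15: C→T (pyrimidine→pyrimidine), a transition.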